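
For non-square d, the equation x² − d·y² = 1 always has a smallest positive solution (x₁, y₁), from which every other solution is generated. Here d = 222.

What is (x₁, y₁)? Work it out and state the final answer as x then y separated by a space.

√222 = [14; 1,8,1,28, …], period ℓ=4 (even) → k=3
k=0  a_k=14  p_k/q_k = 14/1
k=1  a_k=1  p_k/q_k = 15/1
k=2  a_k=8  p_k/q_k = 134/9
k=3  a_k=1  p_k/q_k = 149/10
(x₁, y₁) = (149, 10);  149² − 222·10² = 1 ✓

149 10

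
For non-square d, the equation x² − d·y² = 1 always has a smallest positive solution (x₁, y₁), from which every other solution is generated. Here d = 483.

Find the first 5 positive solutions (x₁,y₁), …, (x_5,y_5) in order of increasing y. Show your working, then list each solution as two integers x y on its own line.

√483 = [21; 1,42, …], period ℓ=2 (even) → k=1
a_0=21:  p_0=21·1+0=21,  q_0=21·0+1=1
a_1=1:  p_1=1·21+1=22,  q_1=1·1+0=1
(x₁, y₁) = (22, 1);  22² − 483·1² = 1 ✓
k=2:  x_2 = 22·22+483·1·1 = 967,  y_2 = 22·1+1·22 = 44
k=3:  x_3 = 22·967+483·1·44 = 42526,  y_3 = 22·44+1·967 = 1935
k=4:  x_4 = 22·42526+483·1·1935 = 1870177,  y_4 = 22·1935+1·42526 = 85096
k=5:  x_5 = 22·1870177+483·1·85096 = 82245262,  y_5 = 22·85096+1·1870177 = 3742289

22 1
967 44
42526 1935
1870177 85096
82245262 3742289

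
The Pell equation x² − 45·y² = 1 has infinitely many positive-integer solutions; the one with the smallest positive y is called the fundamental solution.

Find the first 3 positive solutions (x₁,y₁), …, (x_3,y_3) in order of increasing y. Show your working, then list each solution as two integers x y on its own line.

161 24
51841 7728
16692641 2488392

√45 = [6; 1,2,2,2,1,12, …], period ℓ=6 (even) → k=5
a_0=6:  p_0=6·1+0=6,  q_0=6·0+1=1
…
a_2=2:  p_2=2·7+6=20,  q_2=2·1+1=3
…
a_4=2:  p_4=2·47+20=114,  q_4=2·7+3=17
a_5=1:  p_5=1·114+47=161,  q_5=1·17+7=24
→ (161, 24).  Check: 161²=25921, 45·24²=25920, difference 1.
n=2: (161,24)∘(161,24) = (161·161+45·24·24, 161·24+24·161) = (51841,7728)
n=3: (51841,7728)∘(161,24) = (161·51841+45·24·7728, 161·7728+24·51841) = (16692641,2488392)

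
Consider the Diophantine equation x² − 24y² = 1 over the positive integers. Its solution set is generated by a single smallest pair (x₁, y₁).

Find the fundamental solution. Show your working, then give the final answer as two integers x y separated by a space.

√24 → a₀=4, period (1,8); ℓ=2 even so k=1
step 0: (4, 1)  from 4·(1,0) + (0,1)
step 1: (5, 1)  from 1·(4,1) + (1,0)
(x₁, y₁) = (5, 1);  5² − 24·1² = 1 ✓

5 1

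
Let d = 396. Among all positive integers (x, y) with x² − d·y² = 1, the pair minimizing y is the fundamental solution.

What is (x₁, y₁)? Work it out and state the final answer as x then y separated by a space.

[19; 1,8,1,38] for √396; ℓ=4 ⇒ convergent index 3
i=0: a=19 ⇒ p=19, q=1
i=1: a=1 ⇒ p=20, q=1
i=2: a=8 ⇒ p=179, q=9
i=3: a=1 ⇒ p=199, q=10
(x₁, y₁) = (199, 10);  199² − 396·10² = 1 ✓

199 10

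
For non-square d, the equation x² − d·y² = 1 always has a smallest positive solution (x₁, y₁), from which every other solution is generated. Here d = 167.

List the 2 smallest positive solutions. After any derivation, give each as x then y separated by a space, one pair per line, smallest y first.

168 13
56447 4368

[12; 1,11,1,24] for √167; ℓ=4 ⇒ convergent index 3
step 0: (12, 1)  from 12·(1,0) + (0,1)
…
step 2: (155, 12)  from 11·(13,1) + (12,1)
step 3: (168, 13)  from 1·(155,12) + (13,1)
→ (168, 13).  Check: 168²=28224, 167·13²=28223, difference 1.
k=2:  x_2 = 168·168+167·13·13 = 56447,  y_2 = 168·13+13·168 = 4368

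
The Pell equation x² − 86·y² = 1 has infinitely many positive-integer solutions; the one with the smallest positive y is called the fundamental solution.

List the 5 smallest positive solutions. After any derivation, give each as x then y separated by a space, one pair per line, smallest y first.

[9; 3,1,1,1,8,1,1,1,3,18] for √86; ℓ=10 ⇒ convergent index 9
a_0=9:  p_0=9·1+0=9,  q_0=9·0+1=1
…
a_4=1:  p_4=1·65+37=102,  q_4=1·7+4=11
a_5=8:  p_5=8·102+65=881,  q_5=8·11+7=95
a_6=1:  p_6=1·881+102=983,  q_6=1·95+11=106
a_7=1:  p_7=1·983+881=1864,  q_7=1·106+95=201
a_8=1:  p_8=1·1864+983=2847,  q_8=1·201+106=307
a_9=3:  p_9=3·2847+1864=10405,  q_9=3·307+201=1122
fundamental: x₁=10405, y₁=1122  (since 108264025 − 86·1258884 = 1)
n=2: (10405,1122)∘(10405,1122) = (10405·10405+86·1122·1122, 10405·1122+1122·10405) = (216528049,23348820)
n=3: (216528049,23348820)∘(10405,1122) = (10405·216528049+86·1122·23348820, 10405·23348820+1122·216528049) = (4505948689285,485888943078)
n=4: (4505948689285,485888943078)∘(10405,1122) = (10405·4505948689285+86·1122·485888943078, 10405·485888943078+1122·4505948689285) = (93768792007492801,10111348882104360)
n=5: (93768792007492801,10111348882104360)∘(10405,1122) = (10405·93768792007492801+86·1122·10111348882104360, 10405·10111348882104360+1122·93768792007492801) = (1951328557169976499525,210417169750702788522)

10405 1122
216528049 23348820
4505948689285 485888943078
93768792007492801 10111348882104360
1951328557169976499525 210417169750702788522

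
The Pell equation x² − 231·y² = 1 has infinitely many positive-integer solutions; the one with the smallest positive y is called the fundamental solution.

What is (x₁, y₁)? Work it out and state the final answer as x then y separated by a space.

76 5

√231 → a₀=15, period (5,30); ℓ=2 even so k=1
step 0: (15, 1)  from 15·(1,0) + (0,1)
step 1: (76, 5)  from 5·(15,1) + (1,0)
fundamental: x₁=76, y₁=5  (since 5776 − 231·25 = 1)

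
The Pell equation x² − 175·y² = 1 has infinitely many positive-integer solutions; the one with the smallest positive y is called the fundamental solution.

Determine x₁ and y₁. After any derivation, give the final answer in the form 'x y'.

2024 153

[13; 4,2,1,2,4,26] for √175; ℓ=6 ⇒ convergent index 5
a_0=13:  p_0=13·1+0=13,  q_0=13·0+1=1
…
a_2=2:  p_2=2·53+13=119,  q_2=2·4+1=9
…
a_4=2:  p_4=2·172+119=463,  q_4=2·13+9=35
a_5=4:  p_5=4·463+172=2024,  q_5=4·35+13=153
→ (2024, 153).  Check: 2024²=4096576, 175·153²=4096575, difference 1.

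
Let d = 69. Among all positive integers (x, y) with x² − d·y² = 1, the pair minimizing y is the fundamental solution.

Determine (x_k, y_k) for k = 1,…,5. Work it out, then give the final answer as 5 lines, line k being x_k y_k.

√69 = [8; 3,3,1,4,1,3,3,16, …], period ℓ=8 (even) → k=7
a_0=8:  p_0=8·1+0=8,  q_0=8·0+1=1
…
a_2=3:  p_2=3·25+8=83,  q_2=3·3+1=10
…
a_4=4:  p_4=4·108+83=515,  q_4=4·13+10=62
…
a_6=3:  p_6=3·623+515=2384,  q_6=3·75+62=287
a_7=3:  p_7=3·2384+623=7775,  q_7=3·287+75=936
(x₁, y₁) = (7775, 936);  7775² − 69·936² = 1 ✓
(x_2, y_2) = (7775·7775 + 69·936·936, 7775·936 + 936·7775) = (120901249, 14554800)
(x_3, y_3) = (7775·120901249 + 69·936·14554800, 7775·14554800 + 936·120901249) = (1880014414175, 226327139064)
(x_4, y_4) = (7775·1880014414175 + 69·936·226327139064, 7775·226327139064 + 936·1880014414175) = (29234224019520001, 3519386997890400)
(x_5, y_5) = (7775·29234224019520001 + 69·936·3519386997890400, 7775·3519386997890400 + 936·29234224019520001) = (454592181623521601375, 54726467590868580936)

7775 936
120901249 14554800
1880014414175 226327139064
29234224019520001 3519386997890400
454592181623521601375 54726467590868580936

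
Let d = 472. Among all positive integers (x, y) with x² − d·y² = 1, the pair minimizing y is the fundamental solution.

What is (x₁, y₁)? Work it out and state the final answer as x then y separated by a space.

306917 14127

d=472: √d = [21; 1,2,1,1,1,…,2,1,42] (ℓ=14, even), read p_13/q_13
k=0  a_k=21  p_k/q_k = 21/1
…
k=2  a_k=2  p_k/q_k = 65/3
…
k=4  a_k=1  p_k/q_k = 152/7
k=5  a_k=1  p_k/q_k = 239/11
…
k=7  a_k=5  p_k/q_k = 5779/266
k=8  a_k=4  p_k/q_k = 24224/1115
k=9  a_k=1  p_k/q_k = 30003/1381
k=10  a_k=1  p_k/q_k = 54227/2496
k=11  a_k=1  p_k/q_k = 84230/3877
k=12  a_k=2  p_k/q_k = 222687/10250
k=13  a_k=1  p_k/q_k = 306917/14127
→ (306917, 14127).  Check: 306917²=94198044889, 472·14127²=94198044888, difference 1.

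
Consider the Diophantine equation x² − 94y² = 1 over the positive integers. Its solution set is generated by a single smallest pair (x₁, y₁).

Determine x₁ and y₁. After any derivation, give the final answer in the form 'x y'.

2143295 221064

√94 = [9; 1,2,3,1,1,…,2,1,18, …], period ℓ=16 (even) → k=15
i=0: a=9 ⇒ p=9, q=1
i=1: a=1 ⇒ p=10, q=1
i=2: a=2 ⇒ p=29, q=3
…
i=4: a=1 ⇒ p=126, q=13
i=5: a=1 ⇒ p=223, q=23
i=6: a=5 ⇒ p=1241, q=128
i=7: a=1 ⇒ p=1464, q=151
i=8: a=8 ⇒ p=12953, q=1336
…
i=11: a=1 ⇒ p=99455, q=10258
…
i=14: a=2 ⇒ p=1490361, q=153719
i=15: a=1 ⇒ p=2143295, q=221064
→ (2143295, 221064).  Check: 2143295²=4593713457025, 94·221064²=4593713457024, difference 1.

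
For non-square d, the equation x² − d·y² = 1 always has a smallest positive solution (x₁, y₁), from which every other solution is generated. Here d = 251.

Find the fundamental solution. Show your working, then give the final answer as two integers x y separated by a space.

d=251: √d = [15; 1,5,2,1,2,…,5,1,30] (ℓ=14, even), read p_13/q_13
a_0=15:  p_0=15·1+0=15,  q_0=15·0+1=1
a_1=1:  p_1=1·15+1=16,  q_1=1·1+0=1
a_2=5:  p_2=5·16+15=95,  q_2=5·1+1=6
…
a_4=1:  p_4=1·206+95=301,  q_4=1·13+6=19
a_5=2:  p_5=2·301+206=808,  q_5=2·19+13=51
…
a_7=15:  p_7=15·1917+808=29563,  q_7=15·121+51=1866
a_8=2:  p_8=2·29563+1917=61043,  q_8=2·1866+121=3853
a_9=2:  p_9=2·61043+29563=151649,  q_9=2·3853+1866=9572
a_10=1:  p_10=1·151649+61043=212692,  q_10=1·9572+3853=13425
a_11=2:  p_11=2·212692+151649=577033,  q_11=2·13425+9572=36422
a_12=5:  p_12=5·577033+212692=3097857,  q_12=5·36422+13425=195535
a_13=1:  p_13=1·3097857+577033=3674890,  q_13=1·195535+36422=231957
fundamental: x₁=3674890, y₁=231957  (since 13504816512100 − 251·53804049849 = 1)

3674890 231957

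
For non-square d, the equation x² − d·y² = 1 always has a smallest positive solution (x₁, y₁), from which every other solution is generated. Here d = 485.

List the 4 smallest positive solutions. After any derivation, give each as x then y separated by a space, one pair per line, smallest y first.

969 44
1877921 85272
3639409929 165257092
7053174564481 320268159024

√485 = [22; 44, …], period ℓ=1 (odd) → k=1
step 0: (22, 1)  from 22·(1,0) + (0,1)
step 1: (969, 44)  from 44·(22,1) + (1,0)
fundamental: x₁=969, y₁=44  (since 938961 − 485·1936 = 1)
(969+44√485)^2 = 1877921 + 85272√485
(969+44√485)^3 = 3639409929 + 165257092√485
(969+44√485)^4 = 7053174564481 + 320268159024√485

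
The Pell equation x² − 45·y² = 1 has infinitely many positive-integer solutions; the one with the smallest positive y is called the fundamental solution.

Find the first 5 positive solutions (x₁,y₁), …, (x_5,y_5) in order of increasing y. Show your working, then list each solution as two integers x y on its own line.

161 24
51841 7728
16692641 2488392
5374978561 801254496
1730726404001 258001459320

√45 → a₀=6, period (1,2,2,2,1,12); ℓ=6 even so k=5
i=0: a=6 ⇒ p=6, q=1
…
i=4: a=2 ⇒ p=114, q=17
i=5: a=1 ⇒ p=161, q=24
fundamental: x₁=161, y₁=24  (since 25921 − 45·576 = 1)
(x_2, y_2) = (161·161 + 45·24·24, 161·24 + 24·161) = (51841, 7728)
(x_3, y_3) = (161·51841 + 45·24·7728, 161·7728 + 24·51841) = (16692641, 2488392)
(x_4, y_4) = (161·16692641 + 45·24·2488392, 161·2488392 + 24·16692641) = (5374978561, 801254496)
(x_5, y_5) = (161·5374978561 + 45·24·801254496, 161·801254496 + 24·5374978561) = (1730726404001, 258001459320)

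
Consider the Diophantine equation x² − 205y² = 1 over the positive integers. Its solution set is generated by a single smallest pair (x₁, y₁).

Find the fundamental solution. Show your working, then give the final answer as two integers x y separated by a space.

39689 2772

d=205: √d = [14; 3,6,1,4,1,6,3,28] (ℓ=8, even), read p_7/q_7
a_0=14:  p_0=14·1+0=14,  q_0=14·0+1=1
a_1=3:  p_1=3·14+1=43,  q_1=3·1+0=3
a_2=6:  p_2=6·43+14=272,  q_2=6·3+1=19
…
a_6=6:  p_6=6·1847+1532=12614,  q_6=6·129+107=881
a_7=3:  p_7=3·12614+1847=39689,  q_7=3·881+129=2772
(x₁, y₁) = (39689, 2772);  39689² − 205·2772² = 1 ✓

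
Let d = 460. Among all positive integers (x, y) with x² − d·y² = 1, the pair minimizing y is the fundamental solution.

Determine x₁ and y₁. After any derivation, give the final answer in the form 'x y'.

d=460: √d = [21; 2,4,3,1,2,10,2,1,3,4,2,42] (ℓ=12, even), read p_11/q_11
a_0=21:  p_0=21·1+0=21,  q_0=21·0+1=1
a_1=2:  p_1=2·21+1=43,  q_1=2·1+0=2
a_2=4:  p_2=4·43+21=193,  q_2=4·2+1=9
…
a_6=10:  p_6=10·2252+815=23335,  q_6=10·105+38=1088
…
a_8=1:  p_8=1·48922+23335=72257,  q_8=1·2281+1088=3369
a_9=3:  p_9=3·72257+48922=265693,  q_9=3·3369+2281=12388
a_10=4:  p_10=4·265693+72257=1135029,  q_10=4·12388+3369=52921
a_11=2:  p_11=2·1135029+265693=2535751,  q_11=2·52921+12388=118230
fundamental: x₁=2535751, y₁=118230  (since 6430033134001 − 460·13978332900 = 1)

2535751 118230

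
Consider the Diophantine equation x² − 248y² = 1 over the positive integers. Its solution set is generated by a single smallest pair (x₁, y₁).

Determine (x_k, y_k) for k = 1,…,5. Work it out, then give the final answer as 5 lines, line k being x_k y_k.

√248 = [15; 1,2,1,30, …], period ℓ=4 (even) → k=3
i=0: a=15 ⇒ p=15, q=1
…
i=2: a=2 ⇒ p=47, q=3
i=3: a=1 ⇒ p=63, q=4
→ (63, 4).  Check: 63²=3969, 248·4²=3968, difference 1.
(x_2, y_2) = (63·63 + 248·4·4, 63·4 + 4·63) = (7937, 504)
(x_3, y_3) = (63·7937 + 248·4·504, 63·504 + 4·7937) = (999999, 63500)
(x_4, y_4) = (63·999999 + 248·4·63500, 63·63500 + 4·999999) = (125991937, 8000496)
(x_5, y_5) = (63·125991937 + 248·4·8000496, 63·8000496 + 4·125991937) = (15873984063, 1007998996)

63 4
7937 504
999999 63500
125991937 8000496
15873984063 1007998996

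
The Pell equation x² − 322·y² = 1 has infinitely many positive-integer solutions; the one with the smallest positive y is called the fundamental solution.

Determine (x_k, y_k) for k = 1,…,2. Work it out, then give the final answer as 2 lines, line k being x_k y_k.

323 18
208657 11628

√322 = [17; 1,16,1,34, …], period ℓ=4 (even) → k=3
a_0=17:  p_0=17·1+0=17,  q_0=17·0+1=1
a_1=1:  p_1=1·17+1=18,  q_1=1·1+0=1
a_2=16:  p_2=16·18+17=305,  q_2=16·1+1=17
a_3=1:  p_3=1·305+18=323,  q_3=1·17+1=18
→ (323, 18).  Check: 323²=104329, 322·18²=104328, difference 1.
k=2:  x_2 = 323·323+322·18·18 = 208657,  y_2 = 323·18+18·323 = 11628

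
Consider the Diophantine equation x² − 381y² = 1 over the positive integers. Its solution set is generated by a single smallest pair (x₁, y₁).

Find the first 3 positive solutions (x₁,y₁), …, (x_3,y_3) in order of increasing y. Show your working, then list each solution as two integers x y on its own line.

1015 52
2060449 105560
4182710455 214286748

[19; 1,1,12,1,1,38] for √381; ℓ=6 ⇒ convergent index 5
a_0=19:  p_0=19·1+0=19,  q_0=19·0+1=1
…
a_3=12:  p_3=12·39+20=488,  q_3=12·2+1=25
a_4=1:  p_4=1·488+39=527,  q_4=1·25+2=27
a_5=1:  p_5=1·527+488=1015,  q_5=1·27+25=52
→ (1015, 52).  Check: 1015²=1030225, 381·52²=1030224, difference 1.
(x_2, y_2) = (1015·1015 + 381·52·52, 1015·52 + 52·1015) = (2060449, 105560)
(x_3, y_3) = (1015·2060449 + 381·52·105560, 1015·105560 + 52·2060449) = (4182710455, 214286748)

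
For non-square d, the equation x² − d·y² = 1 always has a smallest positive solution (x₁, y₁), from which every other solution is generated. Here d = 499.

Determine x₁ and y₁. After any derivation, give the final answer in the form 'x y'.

4490 201

√499 → a₀=22, period (2,1,21,1,2,44); ℓ=6 even so k=5
a_0=22:  p_0=22·1+0=22,  q_0=22·0+1=1
a_1=2:  p_1=2·22+1=45,  q_1=2·1+0=2
…
a_4=1:  p_4=1·1452+67=1519,  q_4=1·65+3=68
a_5=2:  p_5=2·1519+1452=4490,  q_5=2·68+65=201
→ (4490, 201).  Check: 4490²=20160100, 499·201²=20160099, difference 1.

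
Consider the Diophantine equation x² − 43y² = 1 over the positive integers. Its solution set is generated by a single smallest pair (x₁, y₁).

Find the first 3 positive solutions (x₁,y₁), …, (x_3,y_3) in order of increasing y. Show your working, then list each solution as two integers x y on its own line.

3482 531
24248647 3697884
168867574226 25752063645

√43 = [6; 1,1,3,1,5,1,3,1,1,12, …], period ℓ=10 (even) → k=9
a_0=6:  p_0=6·1+0=6,  q_0=6·0+1=1
a_1=1:  p_1=1·6+1=7,  q_1=1·1+0=1
a_2=1:  p_2=1·7+6=13,  q_2=1·1+1=2
a_3=3:  p_3=3·13+7=46,  q_3=3·2+1=7
…
a_5=5:  p_5=5·59+46=341,  q_5=5·9+7=52
a_6=1:  p_6=1·341+59=400,  q_6=1·52+9=61
a_7=3:  p_7=3·400+341=1541,  q_7=3·61+52=235
a_8=1:  p_8=1·1541+400=1941,  q_8=1·235+61=296
a_9=1:  p_9=1·1941+1541=3482,  q_9=1·296+235=531
→ (3482, 531).  Check: 3482²=12124324, 43·531²=12124323, difference 1.
n=2: (3482,531)∘(3482,531) = (3482·3482+43·531·531, 3482·531+531·3482) = (24248647,3697884)
n=3: (24248647,3697884)∘(3482,531) = (3482·24248647+43·531·3697884, 3482·3697884+531·24248647) = (168867574226,25752063645)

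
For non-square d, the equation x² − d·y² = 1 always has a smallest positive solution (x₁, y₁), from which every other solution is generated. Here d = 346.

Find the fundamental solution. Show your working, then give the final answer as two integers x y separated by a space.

[18; 1,1,1,1,36] for √346; ℓ=5 ⇒ convergent index 9
i=0: a=18 ⇒ p=18, q=1
…
i=3: a=1 ⇒ p=56, q=3
…
i=8: a=1 ⇒ p=10398, q=559
i=9: a=1 ⇒ p=17299, q=930
→ (17299, 930).  Check: 17299²=299255401, 346·930²=299255400, difference 1.

17299 930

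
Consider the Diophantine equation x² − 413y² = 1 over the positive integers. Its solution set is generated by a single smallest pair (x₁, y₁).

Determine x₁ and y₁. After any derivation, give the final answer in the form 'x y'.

113399 5580

d=413: √d = [20; 3,9,1,4,1,9,3,40] (ℓ=8, even), read p_7/q_7
i=0: a=20 ⇒ p=20, q=1
i=1: a=3 ⇒ p=61, q=3
i=2: a=9 ⇒ p=569, q=28
i=3: a=1 ⇒ p=630, q=31
i=4: a=4 ⇒ p=3089, q=152
i=5: a=1 ⇒ p=3719, q=183
i=6: a=9 ⇒ p=36560, q=1799
i=7: a=3 ⇒ p=113399, q=5580
(x₁, y₁) = (113399, 5580);  113399² − 413·5580² = 1 ✓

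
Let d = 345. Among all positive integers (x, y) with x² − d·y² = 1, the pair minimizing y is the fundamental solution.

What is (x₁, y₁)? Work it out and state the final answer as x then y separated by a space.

[18; 1,1,2,1,6,1,2,1,1,36] for √345; ℓ=10 ⇒ convergent index 9
i=0: a=18 ⇒ p=18, q=1
i=1: a=1 ⇒ p=19, q=1
…
i=3: a=2 ⇒ p=93, q=5
i=4: a=1 ⇒ p=130, q=7
…
i=6: a=1 ⇒ p=1003, q=54
…
i=8: a=1 ⇒ p=3882, q=209
i=9: a=1 ⇒ p=6761, q=364
(x₁, y₁) = (6761, 364);  6761² − 345·364² = 1 ✓

6761 364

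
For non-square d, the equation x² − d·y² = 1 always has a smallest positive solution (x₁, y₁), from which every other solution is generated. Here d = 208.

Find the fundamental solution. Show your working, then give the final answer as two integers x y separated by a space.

649 45

√208 = [14; 2,2,1,2,2,28, …], period ℓ=6 (even) → k=5
k=0  a_k=14  p_k/q_k = 14/1
k=1  a_k=2  p_k/q_k = 29/2
k=2  a_k=2  p_k/q_k = 72/5
k=3  a_k=1  p_k/q_k = 101/7
k=4  a_k=2  p_k/q_k = 274/19
k=5  a_k=2  p_k/q_k = 649/45
→ (649, 45).  Check: 649²=421201, 208·45²=421200, difference 1.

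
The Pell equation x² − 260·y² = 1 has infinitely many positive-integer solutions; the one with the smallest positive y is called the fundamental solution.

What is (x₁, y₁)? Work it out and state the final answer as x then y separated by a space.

[16; 8,32] for √260; ℓ=2 ⇒ convergent index 1
step 0: (16, 1)  from 16·(1,0) + (0,1)
step 1: (129, 8)  from 8·(16,1) + (1,0)
fundamental: x₁=129, y₁=8  (since 16641 − 260·64 = 1)

129 8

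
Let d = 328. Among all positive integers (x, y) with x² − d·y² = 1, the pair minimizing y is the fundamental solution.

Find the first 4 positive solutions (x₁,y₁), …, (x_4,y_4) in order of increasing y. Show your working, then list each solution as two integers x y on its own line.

163 9
53137 2934
17322499 956475
5647081537 311807916

√328 → a₀=18, period (9,36); ℓ=2 even so k=1
k=0  a_k=18  p_k/q_k = 18/1
k=1  a_k=9  p_k/q_k = 163/9
→ (163, 9).  Check: 163²=26569, 328·9²=26568, difference 1.
(163+9√328)^2 = 53137 + 2934√328
(163+9√328)^3 = 17322499 + 956475√328
(163+9√328)^4 = 5647081537 + 311807916√328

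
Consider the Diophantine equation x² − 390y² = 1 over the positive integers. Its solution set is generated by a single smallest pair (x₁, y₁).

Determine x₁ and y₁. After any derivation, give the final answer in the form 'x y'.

[19; 1,2,1,38] for √390; ℓ=4 ⇒ convergent index 3
k=0  a_k=19  p_k/q_k = 19/1
…
k=2  a_k=2  p_k/q_k = 59/3
k=3  a_k=1  p_k/q_k = 79/4
fundamental: x₁=79, y₁=4  (since 6241 − 390·16 = 1)

79 4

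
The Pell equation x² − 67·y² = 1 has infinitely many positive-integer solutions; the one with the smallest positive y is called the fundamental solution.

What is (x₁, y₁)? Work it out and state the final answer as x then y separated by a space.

48842 5967

√67 = [8; 5,2,1,1,7,1,1,2,5,16, …], period ℓ=10 (even) → k=9
k=0  a_k=8  p_k/q_k = 8/1
…
k=2  a_k=2  p_k/q_k = 90/11
…
k=4  a_k=1  p_k/q_k = 221/27
…
k=8  a_k=2  p_k/q_k = 9053/1106
k=9  a_k=5  p_k/q_k = 48842/5967
(x₁, y₁) = (48842, 5967);  48842² − 67·5967² = 1 ✓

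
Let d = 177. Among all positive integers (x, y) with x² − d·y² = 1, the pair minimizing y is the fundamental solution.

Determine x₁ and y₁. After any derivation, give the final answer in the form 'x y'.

[13; 3,3,2,8,2,3,3,26] for √177; ℓ=8 ⇒ convergent index 7
step 0: (13, 1)  from 13·(1,0) + (0,1)
step 1: (40, 3)  from 3·(13,1) + (1,0)
step 2: (133, 10)  from 3·(40,3) + (13,1)
…
step 4: (2581, 194)  from 8·(306,23) + (133,10)
…
step 6: (18985, 1427)  from 3·(5468,411) + (2581,194)
step 7: (62423, 4692)  from 3·(18985,1427) + (5468,411)
→ (62423, 4692).  Check: 62423²=3896630929, 177·4692²=3896630928, difference 1.

62423 4692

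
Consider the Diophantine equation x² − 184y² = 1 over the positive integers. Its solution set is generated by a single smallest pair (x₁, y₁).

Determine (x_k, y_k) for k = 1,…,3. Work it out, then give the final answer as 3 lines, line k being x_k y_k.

[13; 1,1,3,2,1,2,1,2,3,1,1,26] for √184; ℓ=12 ⇒ convergent index 11
i=0: a=13 ⇒ p=13, q=1
…
i=2: a=1 ⇒ p=27, q=2
i=3: a=3 ⇒ p=95, q=7
…
i=5: a=1 ⇒ p=312, q=23
i=6: a=2 ⇒ p=841, q=62
…
i=8: a=2 ⇒ p=3147, q=232
i=9: a=3 ⇒ p=10594, q=781
i=10: a=1 ⇒ p=13741, q=1013
i=11: a=1 ⇒ p=24335, q=1794
fundamental: x₁=24335, y₁=1794  (since 592192225 − 184·3218436 = 1)
(24335+1794√184)^2 = 1184384449 + 87313980√184
(24335+1794√184)^3 = 57643991108495 + 4249571404806√184

24335 1794
1184384449 87313980
57643991108495 4249571404806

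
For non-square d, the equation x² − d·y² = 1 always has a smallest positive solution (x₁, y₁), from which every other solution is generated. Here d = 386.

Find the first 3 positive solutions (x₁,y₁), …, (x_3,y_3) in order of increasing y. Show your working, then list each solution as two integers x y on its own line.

111555 5678
24889036049 1266818580
5552992832780835 282639893378122

d=386: √d = [19; 1,1,1,4,1,18,1,4,1,1,1,38] (ℓ=12, even), read p_11/q_11
k=0  a_k=19  p_k/q_k = 19/1
…
k=3  a_k=1  p_k/q_k = 59/3
k=4  a_k=4  p_k/q_k = 275/14
…
k=6  a_k=18  p_k/q_k = 6287/320
k=7  a_k=1  p_k/q_k = 6621/337
k=8  a_k=4  p_k/q_k = 32771/1668
k=9  a_k=1  p_k/q_k = 39392/2005
k=10  a_k=1  p_k/q_k = 72163/3673
k=11  a_k=1  p_k/q_k = 111555/5678
fundamental: x₁=111555, y₁=5678  (since 12444518025 − 386·32239684 = 1)
(111555+5678√386)^2 = 24889036049 + 1266818580√386
(111555+5678√386)^3 = 5552992832780835 + 282639893378122√386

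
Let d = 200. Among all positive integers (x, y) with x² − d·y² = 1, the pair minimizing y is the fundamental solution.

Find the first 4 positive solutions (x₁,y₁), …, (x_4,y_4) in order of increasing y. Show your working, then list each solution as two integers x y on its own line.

√200 → a₀=14, period (7,28); ℓ=2 even so k=1
k=0  a_k=14  p_k/q_k = 14/1
k=1  a_k=7  p_k/q_k = 99/7
(x₁, y₁) = (99, 7);  99² − 200·7² = 1 ✓
(99+7√200)^2 = 19601 + 1386√200
(99+7√200)^3 = 3880899 + 274421√200
(99+7√200)^4 = 768398401 + 54333972√200

99 7
19601 1386
3880899 274421
768398401 54333972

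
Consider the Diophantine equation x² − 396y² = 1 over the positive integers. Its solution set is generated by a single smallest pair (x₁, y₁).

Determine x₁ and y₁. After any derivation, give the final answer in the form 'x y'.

[19; 1,8,1,38] for √396; ℓ=4 ⇒ convergent index 3
a_0=19:  p_0=19·1+0=19,  q_0=19·0+1=1
a_1=1:  p_1=1·19+1=20,  q_1=1·1+0=1
a_2=8:  p_2=8·20+19=179,  q_2=8·1+1=9
a_3=1:  p_3=1·179+20=199,  q_3=1·9+1=10
(x₁, y₁) = (199, 10);  199² − 396·10² = 1 ✓

199 10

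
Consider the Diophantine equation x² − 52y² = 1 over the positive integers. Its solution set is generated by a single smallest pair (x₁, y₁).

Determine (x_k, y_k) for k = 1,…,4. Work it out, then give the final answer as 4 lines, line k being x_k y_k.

649 90
842401 116820
1093435849 151632270
1419278889601 196818569640

d=52: √d = [7; 4,1,2,1,4,14] (ℓ=6, even), read p_5/q_5
i=0: a=7 ⇒ p=7, q=1
i=1: a=4 ⇒ p=29, q=4
i=2: a=1 ⇒ p=36, q=5
i=3: a=2 ⇒ p=101, q=14
i=4: a=1 ⇒ p=137, q=19
i=5: a=4 ⇒ p=649, q=90
fundamental: x₁=649, y₁=90  (since 421201 − 52·8100 = 1)
k=2:  x_2 = 649·649+52·90·90 = 842401,  y_2 = 649·90+90·649 = 116820
k=3:  x_3 = 649·842401+52·90·116820 = 1093435849,  y_3 = 649·116820+90·842401 = 151632270
k=4:  x_4 = 649·1093435849+52·90·151632270 = 1419278889601,  y_4 = 649·151632270+90·1093435849 = 196818569640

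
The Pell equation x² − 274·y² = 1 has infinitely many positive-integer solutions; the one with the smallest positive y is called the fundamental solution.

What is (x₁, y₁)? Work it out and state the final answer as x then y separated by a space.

d=274: √d = [16; 1,1,4,4,1,1,32] (ℓ=7, odd), read p_13/q_13
k=0  a_k=16  p_k/q_k = 16/1
…
k=2  a_k=1  p_k/q_k = 33/2
…
k=5  a_k=1  p_k/q_k = 778/47
k=6  a_k=1  p_k/q_k = 1407/85
k=7  a_k=32  p_k/q_k = 45802/2767
…
k=12  a_k=1  p_k/q_k = 2189276/132259
k=13  a_k=1  p_k/q_k = 3959299/239190
fundamental: x₁=3959299, y₁=239190  (since 15676048571401 − 274·57211856100 = 1)

3959299 239190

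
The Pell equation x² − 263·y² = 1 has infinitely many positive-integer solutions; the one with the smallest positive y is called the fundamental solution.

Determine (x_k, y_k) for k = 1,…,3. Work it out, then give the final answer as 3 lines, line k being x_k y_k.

139128 8579
38713200767 2387158224
10772180392483224 664241098768765

√263 → a₀=16, period (4,1,1,1,1,15,1,1,1,1,4,32); ℓ=12 even so k=11
k=0  a_k=16  p_k/q_k = 16/1
k=1  a_k=4  p_k/q_k = 65/4
k=2  a_k=1  p_k/q_k = 81/5
k=3  a_k=1  p_k/q_k = 146/9
…
k=5  a_k=1  p_k/q_k = 373/23
…
k=10  a_k=1  p_k/q_k = 30229/1864
k=11  a_k=4  p_k/q_k = 139128/8579
(x₁, y₁) = (139128, 8579);  139128² − 263·8579² = 1 ✓
(139128+8579√263)^2 = 38713200767 + 2387158224√263
(139128+8579√263)^3 = 10772180392483224 + 664241098768765√263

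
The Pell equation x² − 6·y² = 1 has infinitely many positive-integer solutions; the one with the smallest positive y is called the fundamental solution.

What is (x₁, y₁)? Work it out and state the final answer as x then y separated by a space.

5 2

√6 = [2; 2,4, …], period ℓ=2 (even) → k=1
a_0=2:  p_0=2·1+0=2,  q_0=2·0+1=1
a_1=2:  p_1=2·2+1=5,  q_1=2·1+0=2
→ (5, 2).  Check: 5²=25, 6·2²=24, difference 1.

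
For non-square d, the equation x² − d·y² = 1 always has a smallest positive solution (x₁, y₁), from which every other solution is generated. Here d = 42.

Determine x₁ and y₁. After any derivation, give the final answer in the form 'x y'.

√42 = [6; 2,12, …], period ℓ=2 (even) → k=1
step 0: (6, 1)  from 6·(1,0) + (0,1)
step 1: (13, 2)  from 2·(6,1) + (1,0)
fundamental: x₁=13, y₁=2  (since 169 − 42·4 = 1)

13 2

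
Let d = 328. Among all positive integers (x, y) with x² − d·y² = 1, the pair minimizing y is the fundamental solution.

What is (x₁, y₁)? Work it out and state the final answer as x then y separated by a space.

163 9

√328 → a₀=18, period (9,36); ℓ=2 even so k=1
step 0: (18, 1)  from 18·(1,0) + (0,1)
step 1: (163, 9)  from 9·(18,1) + (1,0)
→ (163, 9).  Check: 163²=26569, 328·9²=26568, difference 1.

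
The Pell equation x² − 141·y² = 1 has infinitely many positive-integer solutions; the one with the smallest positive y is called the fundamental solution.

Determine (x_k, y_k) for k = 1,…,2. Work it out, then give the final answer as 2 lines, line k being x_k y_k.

√141 → a₀=11, period (1,6,1,22); ℓ=4 even so k=3
i=0: a=11 ⇒ p=11, q=1
i=1: a=1 ⇒ p=12, q=1
i=2: a=6 ⇒ p=83, q=7
i=3: a=1 ⇒ p=95, q=8
(x₁, y₁) = (95, 8);  95² − 141·8² = 1 ✓
(95+8√141)^2 = 18049 + 1520√141

95 8
18049 1520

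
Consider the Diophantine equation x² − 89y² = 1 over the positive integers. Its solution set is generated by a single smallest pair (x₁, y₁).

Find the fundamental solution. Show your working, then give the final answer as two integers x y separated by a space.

√89 = [9; 2,3,3,2,18, …], period ℓ=5 (odd) → k=9
a_0=9:  p_0=9·1+0=9,  q_0=9·0+1=1
…
a_3=3:  p_3=3·66+19=217,  q_3=3·7+2=23
a_4=2:  p_4=2·217+66=500,  q_4=2·23+7=53
a_5=18:  p_5=18·500+217=9217,  q_5=18·53+23=977
a_6=2:  p_6=2·9217+500=18934,  q_6=2·977+53=2007
a_7=3:  p_7=3·18934+9217=66019,  q_7=3·2007+977=6998
a_8=3:  p_8=3·66019+18934=216991,  q_8=3·6998+2007=23001
a_9=2:  p_9=2·216991+66019=500001,  q_9=2·23001+6998=53000
(x₁, y₁) = (500001, 53000);  500001² − 89·53000² = 1 ✓

500001 53000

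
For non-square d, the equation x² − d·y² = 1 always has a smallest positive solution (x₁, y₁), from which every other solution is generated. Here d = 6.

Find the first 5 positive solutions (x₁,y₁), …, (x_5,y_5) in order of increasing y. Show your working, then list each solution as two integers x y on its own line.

5 2
49 20
485 198
4801 1960
47525 19402

[2; 2,4] for √6; ℓ=2 ⇒ convergent index 1
a_0=2:  p_0=2·1+0=2,  q_0=2·0+1=1
a_1=2:  p_1=2·2+1=5,  q_1=2·1+0=2
→ (5, 2).  Check: 5²=25, 6·2²=24, difference 1.
(x_2, y_2) = (5·5 + 6·2·2, 5·2 + 2·5) = (49, 20)
(x_3, y_3) = (5·49 + 6·2·20, 5·20 + 2·49) = (485, 198)
(x_4, y_4) = (5·485 + 6·2·198, 5·198 + 2·485) = (4801, 1960)
(x_5, y_5) = (5·4801 + 6·2·1960, 5·1960 + 2·4801) = (47525, 19402)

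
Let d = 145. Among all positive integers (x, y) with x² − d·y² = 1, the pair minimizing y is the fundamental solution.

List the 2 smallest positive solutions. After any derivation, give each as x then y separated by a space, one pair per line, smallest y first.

289 24
167041 13872

[12; 24] for √145; ℓ=1 ⇒ convergent index 1
i=0: a=12 ⇒ p=12, q=1
i=1: a=24 ⇒ p=289, q=24
(x₁, y₁) = (289, 24);  289² − 145·24² = 1 ✓
(289+24√145)^2 = 167041 + 13872√145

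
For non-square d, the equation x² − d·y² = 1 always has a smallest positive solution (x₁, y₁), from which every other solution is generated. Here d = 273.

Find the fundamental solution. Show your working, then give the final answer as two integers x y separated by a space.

727 44

√273 = [16; 1,1,10,1,1,32, …], period ℓ=6 (even) → k=5
i=0: a=16 ⇒ p=16, q=1
i=1: a=1 ⇒ p=17, q=1
i=2: a=1 ⇒ p=33, q=2
i=3: a=10 ⇒ p=347, q=21
i=4: a=1 ⇒ p=380, q=23
i=5: a=1 ⇒ p=727, q=44
(x₁, y₁) = (727, 44);  727² − 273·44² = 1 ✓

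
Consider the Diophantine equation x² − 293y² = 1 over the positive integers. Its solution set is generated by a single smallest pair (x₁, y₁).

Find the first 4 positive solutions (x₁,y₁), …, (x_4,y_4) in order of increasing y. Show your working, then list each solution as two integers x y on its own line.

[17; 8,1,1,8,34] for √293; ℓ=5 ⇒ convergent index 9
step 0: (17, 1)  from 17·(1,0) + (0,1)
…
step 7: (764593, 44668)  from 1·(679914,39721) + (84679,4947)
step 8: (1444507, 84389)  from 1·(764593,44668) + (679914,39721)
step 9: (12320649, 719780)  from 8·(1444507,84389) + (764593,44668)
(x₁, y₁) = (12320649, 719780);  12320649² − 293·719780² = 1 ✓
(x_2, y_2) = (12320649·12320649 + 293·719780·719780, 12320649·719780 + 719780·12320649) = (303596783562401, 17736313474440)
(x_3, y_3) = (12320649·303596783562401 + 293·719780·17736313474440, 12320649·17736313474440 + 719780·303596783562401) = (7481018815602612315849, 437045785745090703340)
(x_4, y_4) = (12320649·7481018815602612315849 + 293·719780·437045785745090703340, 12320649·437045785745090703340 + 719780·7481018815602612315849) = (184342013978870716056521769601, 10769375446188914321717060880)

12320649 719780
303596783562401 17736313474440
7481018815602612315849 437045785745090703340
184342013978870716056521769601 10769375446188914321717060880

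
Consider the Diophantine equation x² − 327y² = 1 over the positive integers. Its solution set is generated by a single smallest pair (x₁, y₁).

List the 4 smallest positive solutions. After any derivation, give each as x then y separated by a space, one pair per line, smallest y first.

217 12
94177 5208
40872601 2260260
17738614657 980947632

√327 → a₀=18, period (12,36); ℓ=2 even so k=1
a_0=18:  p_0=18·1+0=18,  q_0=18·0+1=1
a_1=12:  p_1=12·18+1=217,  q_1=12·1+0=12
→ (217, 12).  Check: 217²=47089, 327·12²=47088, difference 1.
(217+12√327)^2 = 94177 + 5208√327
(217+12√327)^3 = 40872601 + 2260260√327
(217+12√327)^4 = 17738614657 + 980947632√327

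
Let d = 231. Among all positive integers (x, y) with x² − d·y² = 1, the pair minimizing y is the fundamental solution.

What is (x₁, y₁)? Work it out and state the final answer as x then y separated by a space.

d=231: √d = [15; 5,30] (ℓ=2, even), read p_1/q_1
a_0=15:  p_0=15·1+0=15,  q_0=15·0+1=1
a_1=5:  p_1=5·15+1=76,  q_1=5·1+0=5
fundamental: x₁=76, y₁=5  (since 5776 − 231·25 = 1)

76 5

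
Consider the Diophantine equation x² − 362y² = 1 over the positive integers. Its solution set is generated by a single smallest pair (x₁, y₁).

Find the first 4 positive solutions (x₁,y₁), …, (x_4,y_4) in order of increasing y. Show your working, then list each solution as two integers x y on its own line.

723 38
1045457 54948
1511730099 79454770
2185960677697 114891542472

[19; 38] for √362; ℓ=1 ⇒ convergent index 1
a_0=19:  p_0=19·1+0=19,  q_0=19·0+1=1
a_1=38:  p_1=38·19+1=723,  q_1=38·1+0=38
(x₁, y₁) = (723, 38);  723² − 362·38² = 1 ✓
k=2:  x_2 = 723·723+362·38·38 = 1045457,  y_2 = 723·38+38·723 = 54948
k=3:  x_3 = 723·1045457+362·38·54948 = 1511730099,  y_3 = 723·54948+38·1045457 = 79454770
k=4:  x_4 = 723·1511730099+362·38·79454770 = 2185960677697,  y_4 = 723·79454770+38·1511730099 = 114891542472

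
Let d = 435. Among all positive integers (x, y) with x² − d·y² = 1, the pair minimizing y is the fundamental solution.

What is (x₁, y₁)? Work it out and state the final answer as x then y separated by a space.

146 7

√435 = [20; 1,5,1,40, …], period ℓ=4 (even) → k=3
step 0: (20, 1)  from 20·(1,0) + (0,1)
…
step 2: (125, 6)  from 5·(21,1) + (20,1)
step 3: (146, 7)  from 1·(125,6) + (21,1)
(x₁, y₁) = (146, 7);  146² − 435·7² = 1 ✓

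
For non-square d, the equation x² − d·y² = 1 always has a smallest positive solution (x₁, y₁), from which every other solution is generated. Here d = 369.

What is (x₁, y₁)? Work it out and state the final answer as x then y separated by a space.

8396801 437120

d=369: √d = [19; 4,1,3,2,7,4,7,2,3,1,4,38] (ℓ=12, even), read p_11/q_11
i=0: a=19 ⇒ p=19, q=1
…
i=2: a=1 ⇒ p=96, q=5
i=3: a=3 ⇒ p=365, q=19
…
i=6: a=4 ⇒ p=25414, q=1323
…
i=9: a=3 ⇒ p=1364557, q=71036
i=10: a=1 ⇒ p=1758061, q=91521
i=11: a=4 ⇒ p=8396801, q=437120
→ (8396801, 437120).  Check: 8396801²=70506267033601, 369·437120²=70506267033600, difference 1.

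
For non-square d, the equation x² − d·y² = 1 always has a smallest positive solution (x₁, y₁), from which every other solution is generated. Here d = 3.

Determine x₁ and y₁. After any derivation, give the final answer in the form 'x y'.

2 1

[1; 1,2] for √3; ℓ=2 ⇒ convergent index 1
a_0=1:  p_0=1·1+0=1,  q_0=1·0+1=1
a_1=1:  p_1=1·1+1=2,  q_1=1·1+0=1
(x₁, y₁) = (2, 1);  2² − 3·1² = 1 ✓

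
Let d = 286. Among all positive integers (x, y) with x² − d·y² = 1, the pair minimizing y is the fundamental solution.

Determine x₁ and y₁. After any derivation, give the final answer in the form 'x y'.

561835 33222

√286 → a₀=16, period (1,10,3,3,2,3,3,10,1,32); ℓ=10 even so k=9
i=0: a=16 ⇒ p=16, q=1
…
i=3: a=3 ⇒ p=575, q=34
i=4: a=3 ⇒ p=1911, q=113
i=5: a=2 ⇒ p=4397, q=260
i=6: a=3 ⇒ p=15102, q=893
i=7: a=3 ⇒ p=49703, q=2939
i=8: a=10 ⇒ p=512132, q=30283
i=9: a=1 ⇒ p=561835, q=33222
(x₁, y₁) = (561835, 33222);  561835² − 286·33222² = 1 ✓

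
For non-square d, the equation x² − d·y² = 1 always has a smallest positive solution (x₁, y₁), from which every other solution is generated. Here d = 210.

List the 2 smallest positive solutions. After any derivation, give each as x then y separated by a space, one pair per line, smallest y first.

29 2
1681 116

d=210: √d = [14; 2,28] (ℓ=2, even), read p_1/q_1
a_0=14:  p_0=14·1+0=14,  q_0=14·0+1=1
a_1=2:  p_1=2·14+1=29,  q_1=2·1+0=2
→ (29, 2).  Check: 29²=841, 210·2²=840, difference 1.
k=2:  x_2 = 29·29+210·2·2 = 1681,  y_2 = 29·2+2·29 = 116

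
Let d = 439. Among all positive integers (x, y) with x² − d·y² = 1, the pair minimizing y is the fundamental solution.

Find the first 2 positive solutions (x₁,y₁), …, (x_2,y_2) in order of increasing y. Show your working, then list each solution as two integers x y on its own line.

440 21
387199 18480

[20; 1,19,1,40] for √439; ℓ=4 ⇒ convergent index 3
i=0: a=20 ⇒ p=20, q=1
i=1: a=1 ⇒ p=21, q=1
i=2: a=19 ⇒ p=419, q=20
i=3: a=1 ⇒ p=440, q=21
→ (440, 21).  Check: 440²=193600, 439·21²=193599, difference 1.
(x_2, y_2) = (440·440 + 439·21·21, 440·21 + 21·440) = (387199, 18480)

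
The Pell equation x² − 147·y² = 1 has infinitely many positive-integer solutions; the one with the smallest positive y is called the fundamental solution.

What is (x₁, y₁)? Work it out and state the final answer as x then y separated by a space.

97 8

[12; 8,24] for √147; ℓ=2 ⇒ convergent index 1
a_0=12:  p_0=12·1+0=12,  q_0=12·0+1=1
a_1=8:  p_1=8·12+1=97,  q_1=8·1+0=8
fundamental: x₁=97, y₁=8  (since 9409 − 147·64 = 1)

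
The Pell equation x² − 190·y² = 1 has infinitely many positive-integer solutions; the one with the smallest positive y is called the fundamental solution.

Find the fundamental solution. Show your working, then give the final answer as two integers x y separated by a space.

[13; 1,3,1,1,1,…,3,1,26] for √190; ℓ=14 ⇒ convergent index 13
step 0: (13, 1)  from 13·(1,0) + (0,1)
…
step 2: (55, 4)  from 3·(14,1) + (13,1)
…
step 4: (124, 9)  from 1·(69,5) + (55,4)
…
step 11: (11234, 815)  from 1·(7085,514) + (4149,301)
step 12: (40787, 2959)  from 3·(11234,815) + (7085,514)
step 13: (52021, 3774)  from 1·(40787,2959) + (11234,815)
→ (52021, 3774).  Check: 52021²=2706184441, 190·3774²=2706184440, difference 1.

52021 3774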